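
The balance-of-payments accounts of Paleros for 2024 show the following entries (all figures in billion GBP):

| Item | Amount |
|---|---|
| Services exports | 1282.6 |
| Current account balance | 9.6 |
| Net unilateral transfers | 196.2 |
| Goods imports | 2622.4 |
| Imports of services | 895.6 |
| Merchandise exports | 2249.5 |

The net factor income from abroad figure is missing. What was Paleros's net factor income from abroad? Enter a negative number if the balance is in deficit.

-200.7

Current account = goods balance + services balance + net primary income + net secondary income
Sum of the known components = 210.3
Net factor income from abroad = CA - (known components) = 9.6 - 210.3 = -200.7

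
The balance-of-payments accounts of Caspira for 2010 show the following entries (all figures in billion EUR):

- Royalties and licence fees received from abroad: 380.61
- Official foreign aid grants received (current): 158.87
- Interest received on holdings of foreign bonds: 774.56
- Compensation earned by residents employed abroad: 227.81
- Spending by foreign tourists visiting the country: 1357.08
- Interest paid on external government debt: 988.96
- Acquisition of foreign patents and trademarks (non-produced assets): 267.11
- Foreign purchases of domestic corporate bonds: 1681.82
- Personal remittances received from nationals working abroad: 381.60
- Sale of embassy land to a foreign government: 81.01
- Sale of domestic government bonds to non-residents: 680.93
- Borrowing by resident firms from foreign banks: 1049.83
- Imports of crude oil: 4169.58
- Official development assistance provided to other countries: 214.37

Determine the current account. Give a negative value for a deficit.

Goods: -4169.58
Services: 380.61 + 1357.08 = 1737.69
Primary income: 227.81 + 774.56 - 988.96 = 13.41
Secondary income: 381.60 + 158.87 - 214.37 = 326.10
Current account = (-4169.58) + 1737.69 + 13.41 + 326.10 = -2092.38
(Excluded from the current account — capital account: acquisition of foreign patents and trademarks (non-produced assets) 267.11, sale of embassy land to a foreign government 81.01; financial account: foreign purchases of domestic corporate bonds 1681.82, sale of domestic government bonds to non-residents 680.93, borrowing by resident firms from foreign banks 1049.83.)

-2092.38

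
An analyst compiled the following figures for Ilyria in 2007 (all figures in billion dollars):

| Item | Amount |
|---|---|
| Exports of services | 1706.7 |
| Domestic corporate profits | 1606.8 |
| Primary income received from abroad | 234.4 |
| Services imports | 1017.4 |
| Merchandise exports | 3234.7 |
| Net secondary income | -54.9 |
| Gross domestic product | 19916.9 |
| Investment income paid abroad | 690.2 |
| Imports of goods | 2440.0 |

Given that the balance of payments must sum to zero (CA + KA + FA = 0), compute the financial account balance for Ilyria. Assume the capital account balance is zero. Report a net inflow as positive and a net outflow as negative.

-973.3

Goods balance = 3234.7 - 2440.0 = 794.7
Services balance = 1706.7 - 1017.4 = 689.3
Trade balance (goods + services) = 794.7 + 689.3 = 1484.0
Net primary income = 234.4 - 690.2 = -455.8
Net secondary income = -54.9
Current account = 1484.0 + (-455.8) + (-54.9) = 973.3
Financial account = -(973.3) = -973.3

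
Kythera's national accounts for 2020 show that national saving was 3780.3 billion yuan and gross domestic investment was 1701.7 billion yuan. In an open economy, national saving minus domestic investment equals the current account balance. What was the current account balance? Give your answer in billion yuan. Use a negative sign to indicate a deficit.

CA = S - I = 3780.3 - 1701.7 = 2078.6

2078.6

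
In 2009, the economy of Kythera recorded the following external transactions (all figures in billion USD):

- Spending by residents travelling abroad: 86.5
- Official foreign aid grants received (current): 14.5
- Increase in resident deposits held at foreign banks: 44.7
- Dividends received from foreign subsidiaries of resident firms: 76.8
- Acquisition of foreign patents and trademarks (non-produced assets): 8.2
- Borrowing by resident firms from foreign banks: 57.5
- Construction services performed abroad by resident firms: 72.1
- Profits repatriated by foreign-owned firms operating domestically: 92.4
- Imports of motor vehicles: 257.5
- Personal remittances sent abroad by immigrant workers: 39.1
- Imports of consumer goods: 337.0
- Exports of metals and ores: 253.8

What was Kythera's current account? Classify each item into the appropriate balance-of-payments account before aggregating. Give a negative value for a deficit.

-395.3

Goods: 253.8 - 337.0 - 257.5 = -340.7
Services: -86.5 + 72.1 = -14.4
Primary income: -92.4 + 76.8 = -15.6
Secondary income: -39.1 + 14.5 = -24.6
Current account = (-340.7) + (-14.4) + (-15.6) + (-24.6) = -395.3
(Excluded from the current account — financial account: increase in resident deposits held at foreign banks 44.7, borrowing by resident firms from foreign banks 57.5; capital account: acquisition of foreign patents and trademarks (non-produced assets) 8.2.)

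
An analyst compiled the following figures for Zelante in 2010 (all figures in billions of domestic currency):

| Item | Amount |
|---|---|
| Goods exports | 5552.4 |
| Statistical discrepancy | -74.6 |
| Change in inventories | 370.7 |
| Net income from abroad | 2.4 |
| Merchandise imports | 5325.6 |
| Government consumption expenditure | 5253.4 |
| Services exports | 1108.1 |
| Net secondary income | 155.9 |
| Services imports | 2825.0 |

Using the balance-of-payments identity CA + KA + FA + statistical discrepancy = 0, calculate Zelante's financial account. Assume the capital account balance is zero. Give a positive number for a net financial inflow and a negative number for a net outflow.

1406.4

Goods balance = 5552.4 - 5325.6 = 226.8
Services balance = 1108.1 - 2825.0 = -1716.9
Trade balance (goods + services) = 226.8 + (-1716.9) = -1490.1
Net primary income = 2.4
Net secondary income = 155.9
Current account = -1490.1 + 2.4 + 155.9 = -1331.8
Financial account = -(-1331.8 + (-74.6)) = 1406.4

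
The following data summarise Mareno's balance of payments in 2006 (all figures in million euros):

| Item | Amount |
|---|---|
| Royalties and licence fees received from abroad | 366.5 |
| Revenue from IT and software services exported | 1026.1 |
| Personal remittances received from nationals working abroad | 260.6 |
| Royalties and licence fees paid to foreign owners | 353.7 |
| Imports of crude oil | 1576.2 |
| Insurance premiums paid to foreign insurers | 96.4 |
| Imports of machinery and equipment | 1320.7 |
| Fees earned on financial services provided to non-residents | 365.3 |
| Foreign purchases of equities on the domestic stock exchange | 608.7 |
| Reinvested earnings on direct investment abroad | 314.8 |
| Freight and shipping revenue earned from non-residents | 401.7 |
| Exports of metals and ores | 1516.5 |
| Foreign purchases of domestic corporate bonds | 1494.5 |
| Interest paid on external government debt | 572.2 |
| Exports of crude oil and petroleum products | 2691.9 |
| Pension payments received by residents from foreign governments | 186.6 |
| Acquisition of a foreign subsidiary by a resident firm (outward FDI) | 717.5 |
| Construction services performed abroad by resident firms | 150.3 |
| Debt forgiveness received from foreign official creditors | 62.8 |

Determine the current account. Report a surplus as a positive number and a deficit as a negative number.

3361.1

Goods: 2691.9 + 1516.5 - 1576.2 - 1320.7 = 1311.5
Services: -353.7 + 366.5 + 1026.1 + 365.3 + 150.3 - 96.4 + 401.7 = 1859.8
Primary income: 314.8 - 572.2 = -257.4
Secondary income: 260.6 + 186.6 = 447.2
Current account = 1311.5 + 1859.8 + (-257.4) + 447.2 = 3361.1
(Excluded from the current account — financial account: foreign purchases of equities on the domestic stock exchange 608.7, foreign purchases of domestic corporate bonds 1494.5, acquisition of a foreign subsidiary by a resident firm (outward FDI) 717.5; capital account: debt forgiveness received from foreign official creditors 62.8.)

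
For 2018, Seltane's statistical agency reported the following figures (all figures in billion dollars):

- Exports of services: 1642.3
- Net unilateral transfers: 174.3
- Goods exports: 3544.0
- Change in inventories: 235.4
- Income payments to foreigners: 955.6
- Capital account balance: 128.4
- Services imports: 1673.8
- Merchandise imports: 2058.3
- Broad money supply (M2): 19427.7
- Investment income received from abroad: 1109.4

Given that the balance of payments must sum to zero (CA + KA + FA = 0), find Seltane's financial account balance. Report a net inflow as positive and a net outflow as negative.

Goods balance = 3544.0 - 2058.3 = 1485.7
Services balance = 1642.3 - 1673.8 = -31.5
Trade balance (goods + services) = 1485.7 + (-31.5) = 1454.2
Net primary income = 1109.4 - 955.6 = 153.8
Net secondary income = 174.3
Current account = 1454.2 + 153.8 + 174.3 = 1782.3
Financial account = -(1782.3 + 128.4) = -1910.7

-1910.7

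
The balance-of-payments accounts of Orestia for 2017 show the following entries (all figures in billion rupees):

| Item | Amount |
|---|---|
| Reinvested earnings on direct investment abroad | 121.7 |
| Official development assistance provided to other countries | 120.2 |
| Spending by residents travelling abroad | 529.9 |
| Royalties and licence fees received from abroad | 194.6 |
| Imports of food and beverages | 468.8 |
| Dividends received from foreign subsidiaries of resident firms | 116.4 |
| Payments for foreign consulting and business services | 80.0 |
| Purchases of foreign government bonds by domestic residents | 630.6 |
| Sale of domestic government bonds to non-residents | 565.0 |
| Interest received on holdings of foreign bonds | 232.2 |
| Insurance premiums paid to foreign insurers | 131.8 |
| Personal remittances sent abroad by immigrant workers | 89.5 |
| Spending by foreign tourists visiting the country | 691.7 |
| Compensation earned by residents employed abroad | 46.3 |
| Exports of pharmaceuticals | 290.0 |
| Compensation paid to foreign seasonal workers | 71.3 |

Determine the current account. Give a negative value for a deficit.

Goods: 290.0 - 468.8 = -178.8
Services: 691.7 + 194.6 - 529.9 - 131.8 - 80.0 = 144.6
Primary income: 232.2 + 46.3 + 121.7 - 71.3 + 116.4 = 445.3
Secondary income: -120.2 - 89.5 = -209.7
Current account = (-178.8) + 144.6 + 445.3 + (-209.7) = 201.4
(Excluded from the current account — financial account: purchases of foreign government bonds by domestic residents 630.6, sale of domestic government bonds to non-residents 565.0.)

201.4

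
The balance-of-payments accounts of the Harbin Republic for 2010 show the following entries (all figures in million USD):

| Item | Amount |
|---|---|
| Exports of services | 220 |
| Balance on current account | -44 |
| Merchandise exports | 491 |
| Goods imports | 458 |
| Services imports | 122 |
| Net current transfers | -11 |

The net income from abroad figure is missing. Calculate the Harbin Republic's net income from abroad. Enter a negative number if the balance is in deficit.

-164

Current account = goods balance + services balance + net primary income + net secondary income
Sum of the known components = 120
Net income from abroad = CA - (known components) = -44 - 120 = -164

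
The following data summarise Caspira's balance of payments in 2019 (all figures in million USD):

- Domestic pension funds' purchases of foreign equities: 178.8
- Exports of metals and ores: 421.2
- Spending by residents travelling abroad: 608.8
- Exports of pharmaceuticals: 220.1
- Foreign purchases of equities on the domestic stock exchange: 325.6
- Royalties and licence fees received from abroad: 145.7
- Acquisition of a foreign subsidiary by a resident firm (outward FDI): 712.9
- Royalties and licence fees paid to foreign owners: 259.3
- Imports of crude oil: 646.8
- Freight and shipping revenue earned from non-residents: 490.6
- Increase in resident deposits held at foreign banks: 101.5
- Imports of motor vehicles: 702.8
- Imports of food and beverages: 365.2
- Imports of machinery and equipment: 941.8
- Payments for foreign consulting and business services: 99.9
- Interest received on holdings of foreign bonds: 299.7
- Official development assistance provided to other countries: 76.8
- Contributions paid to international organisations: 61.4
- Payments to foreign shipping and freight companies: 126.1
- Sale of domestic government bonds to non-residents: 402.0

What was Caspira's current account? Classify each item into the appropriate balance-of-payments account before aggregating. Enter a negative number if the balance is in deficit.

-2311.6

Goods: -702.8 - 365.2 + 220.1 + 421.2 - 941.8 - 646.8 = -2015.3
Services: -259.3 + 145.7 + 490.6 - 99.9 - 126.1 - 608.8 = -457.8
Primary income: 299.7
Secondary income: -61.4 - 76.8 = -138.2
Current account = (-2015.3) + (-457.8) + 299.7 + (-138.2) = -2311.6
(Excluded from the current account — financial account: domestic pension funds' purchases of foreign equities 178.8, foreign purchases of equities on the domestic stock exchange 325.6, acquisition of a foreign subsidiary by a resident firm (outward FDI) 712.9, increase in resident deposits held at foreign banks 101.5, sale of domestic government bonds to non-residents 402.0.)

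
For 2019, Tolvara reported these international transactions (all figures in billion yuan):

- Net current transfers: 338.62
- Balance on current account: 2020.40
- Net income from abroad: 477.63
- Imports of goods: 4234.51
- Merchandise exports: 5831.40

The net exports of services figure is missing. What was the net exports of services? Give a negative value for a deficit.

Current account = goods balance + services balance + net primary income + net secondary income
Sum of the known components = 2413.14
Net exports of services = CA - (known components) = 2020.40 - 2413.14 = -392.74

-392.74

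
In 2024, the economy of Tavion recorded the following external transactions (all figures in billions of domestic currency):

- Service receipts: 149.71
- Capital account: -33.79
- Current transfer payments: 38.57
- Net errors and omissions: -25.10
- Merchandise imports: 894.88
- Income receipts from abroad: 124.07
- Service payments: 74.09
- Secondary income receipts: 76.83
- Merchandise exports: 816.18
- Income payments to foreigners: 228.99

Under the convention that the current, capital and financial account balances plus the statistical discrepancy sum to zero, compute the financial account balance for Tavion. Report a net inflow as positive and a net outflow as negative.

128.63

Goods balance = 816.18 - 894.88 = -78.70
Services balance = 149.71 - 74.09 = 75.62
Trade balance (goods + services) = -78.70 + 75.62 = -3.08
Net primary income = 124.07 - 228.99 = -104.92
Net secondary income = 76.83 - 38.57 = 38.26
Current account = -3.08 + (-104.92) + 38.26 = -69.74
Financial account = -(-69.74 + (-33.79) + (-25.10)) = 128.63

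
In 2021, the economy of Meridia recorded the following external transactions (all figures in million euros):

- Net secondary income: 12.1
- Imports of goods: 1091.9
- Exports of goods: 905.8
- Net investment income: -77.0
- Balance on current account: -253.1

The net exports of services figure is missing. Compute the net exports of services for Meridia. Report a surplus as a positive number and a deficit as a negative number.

Current account = goods balance + services balance + net primary income + net secondary income
Sum of the known components = -251.0
Net exports of services = CA - (known components) = -253.1 - (-251.0) = -2.1

-2.1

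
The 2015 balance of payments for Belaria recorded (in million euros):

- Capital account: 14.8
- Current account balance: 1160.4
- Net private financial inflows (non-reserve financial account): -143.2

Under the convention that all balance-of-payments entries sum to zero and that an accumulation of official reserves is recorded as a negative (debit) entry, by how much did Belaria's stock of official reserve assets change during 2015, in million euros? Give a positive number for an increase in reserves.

1032.0

Official reserve transactions balance = -(1160.4 + 14.8 + (-143.2)) = -1032.0
An accumulation of reserves is recorded as a debit (negative entry), so the change in the stock of reserves is the negative of that balance.
Change in official reserves = -(-1032.0) = 1032.0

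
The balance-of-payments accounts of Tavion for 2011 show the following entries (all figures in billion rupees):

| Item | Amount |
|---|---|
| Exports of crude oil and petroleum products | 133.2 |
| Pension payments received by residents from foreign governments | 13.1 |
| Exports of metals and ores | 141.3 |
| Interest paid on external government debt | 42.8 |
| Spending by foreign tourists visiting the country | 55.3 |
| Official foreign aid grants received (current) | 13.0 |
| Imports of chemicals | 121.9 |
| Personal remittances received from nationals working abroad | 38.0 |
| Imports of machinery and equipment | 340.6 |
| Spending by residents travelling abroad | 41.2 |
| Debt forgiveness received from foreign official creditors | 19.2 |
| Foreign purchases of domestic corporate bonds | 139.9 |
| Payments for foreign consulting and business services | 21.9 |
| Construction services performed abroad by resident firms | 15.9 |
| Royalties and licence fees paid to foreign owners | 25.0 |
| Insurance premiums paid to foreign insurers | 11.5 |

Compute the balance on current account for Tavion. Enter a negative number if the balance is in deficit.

Goods: 133.2 - 121.9 + 141.3 - 340.6 = -188.0
Services: -11.5 - 21.9 - 41.2 + 55.3 + 15.9 - 25.0 = -28.4
Primary income: -42.8
Secondary income: 13.0 + 13.1 + 38.0 = 64.1
Current account = (-188.0) + (-28.4) + (-42.8) + 64.1 = -195.1
(Excluded from the current account — capital account: debt forgiveness received from foreign official creditors 19.2; financial account: foreign purchases of domestic corporate bonds 139.9.)

-195.1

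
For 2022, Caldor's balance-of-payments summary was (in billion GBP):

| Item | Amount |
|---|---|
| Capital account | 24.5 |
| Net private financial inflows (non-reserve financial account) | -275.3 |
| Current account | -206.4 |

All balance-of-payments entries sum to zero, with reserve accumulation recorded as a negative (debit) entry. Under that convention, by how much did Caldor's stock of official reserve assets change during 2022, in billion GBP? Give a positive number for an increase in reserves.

Official reserve transactions balance = -((-206.4) + 24.5 + (-275.3)) = 457.2
An accumulation of reserves is recorded as a debit (negative entry), so the change in the stock of reserves is the negative of that balance.
Change in official reserves = -(457.2) = -457.2

-457.2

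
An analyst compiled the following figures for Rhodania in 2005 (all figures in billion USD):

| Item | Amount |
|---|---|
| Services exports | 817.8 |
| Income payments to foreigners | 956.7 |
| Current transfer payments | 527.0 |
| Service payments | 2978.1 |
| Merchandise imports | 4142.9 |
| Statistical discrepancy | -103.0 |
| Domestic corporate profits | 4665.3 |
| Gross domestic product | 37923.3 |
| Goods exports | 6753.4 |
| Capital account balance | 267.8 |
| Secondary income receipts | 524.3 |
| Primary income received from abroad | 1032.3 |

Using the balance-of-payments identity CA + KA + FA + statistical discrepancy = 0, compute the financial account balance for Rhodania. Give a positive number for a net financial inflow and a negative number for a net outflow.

-687.9

Goods balance = 6753.4 - 4142.9 = 2610.5
Services balance = 817.8 - 2978.1 = -2160.3
Trade balance (goods + services) = 2610.5 + (-2160.3) = 450.2
Net primary income = 1032.3 - 956.7 = 75.6
Net secondary income = 524.3 - 527.0 = -2.7
Current account = 450.2 + 75.6 + (-2.7) = 523.1
Financial account = -(523.1 + 267.8 + (-103.0)) = -687.9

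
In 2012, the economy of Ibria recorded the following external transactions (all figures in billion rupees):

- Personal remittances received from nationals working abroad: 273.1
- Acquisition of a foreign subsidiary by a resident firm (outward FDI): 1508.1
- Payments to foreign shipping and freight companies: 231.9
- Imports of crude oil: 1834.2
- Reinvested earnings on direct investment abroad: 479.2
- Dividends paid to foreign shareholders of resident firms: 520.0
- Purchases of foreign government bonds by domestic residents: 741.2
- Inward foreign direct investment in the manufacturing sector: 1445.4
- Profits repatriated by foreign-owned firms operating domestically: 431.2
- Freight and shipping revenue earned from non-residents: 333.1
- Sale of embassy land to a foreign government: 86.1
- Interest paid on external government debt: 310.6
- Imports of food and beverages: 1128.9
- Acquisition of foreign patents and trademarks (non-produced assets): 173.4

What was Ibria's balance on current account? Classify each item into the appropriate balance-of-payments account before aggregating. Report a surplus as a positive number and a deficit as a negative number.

-3371.4

Goods: -1834.2 - 1128.9 = -2963.1
Services: -231.9 + 333.1 = 101.2
Primary income: -431.2 - 520.0 - 310.6 + 479.2 = -782.6
Secondary income: 273.1
Current account = (-2963.1) + 101.2 + (-782.6) + 273.1 = -3371.4
(Excluded from the current account — financial account: acquisition of a foreign subsidiary by a resident firm (outward FDI) 1508.1, purchases of foreign government bonds by domestic residents 741.2, inward foreign direct investment in the manufacturing sector 1445.4; capital account: sale of embassy land to a foreign government 86.1, acquisition of foreign patents and trademarks (non-produced assets) 173.4.)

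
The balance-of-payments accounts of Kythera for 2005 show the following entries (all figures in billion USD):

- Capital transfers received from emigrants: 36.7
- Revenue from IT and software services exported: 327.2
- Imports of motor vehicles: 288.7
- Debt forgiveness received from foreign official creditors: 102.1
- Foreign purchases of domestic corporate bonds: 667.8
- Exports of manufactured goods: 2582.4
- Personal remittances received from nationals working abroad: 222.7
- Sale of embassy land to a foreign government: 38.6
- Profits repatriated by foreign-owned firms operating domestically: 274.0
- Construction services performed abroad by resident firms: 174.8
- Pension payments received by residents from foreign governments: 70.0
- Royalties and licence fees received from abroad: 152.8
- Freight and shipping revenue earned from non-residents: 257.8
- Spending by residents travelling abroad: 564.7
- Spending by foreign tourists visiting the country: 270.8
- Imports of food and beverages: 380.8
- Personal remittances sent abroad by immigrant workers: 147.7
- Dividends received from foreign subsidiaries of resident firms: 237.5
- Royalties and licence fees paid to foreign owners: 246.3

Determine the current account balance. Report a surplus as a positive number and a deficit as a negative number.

Goods: 2582.4 - 288.7 - 380.8 = 1912.9
Services: 327.2 + 174.8 - 246.3 + 257.8 + 152.8 - 564.7 + 270.8 = 372.4
Primary income: 237.5 - 274.0 = -36.5
Secondary income: 70.0 - 147.7 + 222.7 = 145.0
Current account = 1912.9 + 372.4 + (-36.5) + 145.0 = 2393.8
(Excluded from the current account — capital account: capital transfers received from emigrants 36.7, debt forgiveness received from foreign official creditors 102.1, sale of embassy land to a foreign government 38.6; financial account: foreign purchases of domestic corporate bonds 667.8.)

2393.8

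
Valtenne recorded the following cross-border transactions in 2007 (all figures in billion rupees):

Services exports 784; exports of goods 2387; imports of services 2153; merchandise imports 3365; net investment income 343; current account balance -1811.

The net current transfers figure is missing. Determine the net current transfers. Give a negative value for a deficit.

193

Current account = goods balance + services balance + net primary income + net secondary income
Sum of the known components = -2004
Net current transfers = CA - (known components) = -1811 - (-2004) = 193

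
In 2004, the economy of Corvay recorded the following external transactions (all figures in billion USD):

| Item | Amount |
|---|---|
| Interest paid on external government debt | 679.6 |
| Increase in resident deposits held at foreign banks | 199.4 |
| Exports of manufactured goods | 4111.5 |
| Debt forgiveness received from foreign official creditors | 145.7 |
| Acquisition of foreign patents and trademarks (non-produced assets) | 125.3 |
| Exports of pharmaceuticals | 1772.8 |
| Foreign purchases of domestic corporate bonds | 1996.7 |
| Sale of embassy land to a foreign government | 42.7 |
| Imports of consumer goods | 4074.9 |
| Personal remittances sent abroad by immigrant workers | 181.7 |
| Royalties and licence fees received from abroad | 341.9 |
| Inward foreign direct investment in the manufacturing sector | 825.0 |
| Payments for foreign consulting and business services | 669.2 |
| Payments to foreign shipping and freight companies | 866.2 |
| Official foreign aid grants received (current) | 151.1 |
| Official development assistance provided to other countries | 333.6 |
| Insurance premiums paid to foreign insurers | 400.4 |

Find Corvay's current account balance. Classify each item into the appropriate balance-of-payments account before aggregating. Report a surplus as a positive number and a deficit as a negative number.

Goods: 1772.8 - 4074.9 + 4111.5 = 1809.4
Services: -669.2 - 400.4 - 866.2 + 341.9 = -1593.9
Primary income: -679.6
Secondary income: 151.1 - 181.7 - 333.6 = -364.2
Current account = 1809.4 + (-1593.9) + (-679.6) + (-364.2) = -828.3
(Excluded from the current account — financial account: increase in resident deposits held at foreign banks 199.4, foreign purchases of domestic corporate bonds 1996.7, inward foreign direct investment in the manufacturing sector 825.0; capital account: debt forgiveness received from foreign official creditors 145.7, acquisition of foreign patents and trademarks (non-produced assets) 125.3, sale of embassy land to a foreign government 42.7.)

-828.3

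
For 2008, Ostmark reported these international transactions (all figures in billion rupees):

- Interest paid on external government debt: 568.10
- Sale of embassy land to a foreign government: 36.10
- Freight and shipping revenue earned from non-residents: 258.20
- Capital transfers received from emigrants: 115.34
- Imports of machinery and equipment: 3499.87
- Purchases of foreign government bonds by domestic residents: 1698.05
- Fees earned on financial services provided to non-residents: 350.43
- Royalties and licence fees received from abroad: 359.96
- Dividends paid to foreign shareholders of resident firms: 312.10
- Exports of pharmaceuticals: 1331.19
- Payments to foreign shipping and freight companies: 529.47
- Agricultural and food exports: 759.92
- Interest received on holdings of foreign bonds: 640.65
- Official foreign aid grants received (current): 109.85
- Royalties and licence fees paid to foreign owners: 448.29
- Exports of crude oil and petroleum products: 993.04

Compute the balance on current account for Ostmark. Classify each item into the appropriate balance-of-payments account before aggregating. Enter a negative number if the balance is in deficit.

-554.59

Goods: 759.92 + 993.04 + 1331.19 - 3499.87 = -415.72
Services: 350.43 - 529.47 + 258.20 - 448.29 + 359.96 = -9.17
Primary income: -312.10 + 640.65 - 568.10 = -239.55
Secondary income: 109.85
Current account = (-415.72) + (-9.17) + (-239.55) + 109.85 = -554.59
(Excluded from the current account — capital account: sale of embassy land to a foreign government 36.10, capital transfers received from emigrants 115.34; financial account: purchases of foreign government bonds by domestic residents 1698.05.)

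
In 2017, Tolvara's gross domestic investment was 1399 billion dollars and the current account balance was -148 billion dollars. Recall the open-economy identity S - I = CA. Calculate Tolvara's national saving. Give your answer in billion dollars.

S - I = CA (net lending to the rest of the world).
S = I + CA = 1399 + (-148) = 1251

1251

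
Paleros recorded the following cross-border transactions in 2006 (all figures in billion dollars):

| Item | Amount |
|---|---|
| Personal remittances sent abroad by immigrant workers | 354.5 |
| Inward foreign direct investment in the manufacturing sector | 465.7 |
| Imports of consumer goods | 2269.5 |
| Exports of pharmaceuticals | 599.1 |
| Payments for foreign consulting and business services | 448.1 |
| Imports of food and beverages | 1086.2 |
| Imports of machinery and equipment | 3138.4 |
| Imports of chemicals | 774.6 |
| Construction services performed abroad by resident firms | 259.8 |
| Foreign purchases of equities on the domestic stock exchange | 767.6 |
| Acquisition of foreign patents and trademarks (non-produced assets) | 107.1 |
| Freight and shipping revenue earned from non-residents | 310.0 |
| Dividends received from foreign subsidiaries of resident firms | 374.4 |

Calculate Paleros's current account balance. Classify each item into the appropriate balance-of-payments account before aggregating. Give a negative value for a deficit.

Goods: 599.1 - 2269.5 - 1086.2 - 774.6 - 3138.4 = -6669.6
Services: -448.1 + 310.0 + 259.8 = 121.7
Primary income: 374.4
Secondary income: -354.5
Current account = (-6669.6) + 121.7 + 374.4 + (-354.5) = -6528.0
(Excluded from the current account — financial account: inward foreign direct investment in the manufacturing sector 465.7, foreign purchases of equities on the domestic stock exchange 767.6; capital account: acquisition of foreign patents and trademarks (non-produced assets) 107.1.)

-6528.0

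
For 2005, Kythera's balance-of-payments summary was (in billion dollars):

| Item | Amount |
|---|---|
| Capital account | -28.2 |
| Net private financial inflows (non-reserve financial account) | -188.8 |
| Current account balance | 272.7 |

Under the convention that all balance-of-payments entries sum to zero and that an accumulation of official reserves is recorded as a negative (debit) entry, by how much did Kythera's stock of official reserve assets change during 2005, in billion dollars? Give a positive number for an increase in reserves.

Official reserve transactions balance = -(272.7 + (-28.2) + (-188.8)) = -55.7
An accumulation of reserves is recorded as a debit (negative entry), so the change in the stock of reserves is the negative of that balance.
Change in official reserves = -(-55.7) = 55.7

55.7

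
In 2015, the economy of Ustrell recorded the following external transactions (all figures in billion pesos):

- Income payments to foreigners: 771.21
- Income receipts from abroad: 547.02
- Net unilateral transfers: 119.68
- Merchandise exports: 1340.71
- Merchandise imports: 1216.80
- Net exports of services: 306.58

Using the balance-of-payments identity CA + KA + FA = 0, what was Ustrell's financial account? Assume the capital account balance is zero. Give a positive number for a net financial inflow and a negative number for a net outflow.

Goods balance = 1340.71 - 1216.80 = 123.91
Services balance = 306.58
Trade balance (goods + services) = 123.91 + 306.58 = 430.49
Net primary income = 547.02 - 771.21 = -224.19
Net secondary income = 119.68
Current account = 430.49 + (-224.19) + 119.68 = 325.98
Financial account = -(325.98) = -325.98

-325.98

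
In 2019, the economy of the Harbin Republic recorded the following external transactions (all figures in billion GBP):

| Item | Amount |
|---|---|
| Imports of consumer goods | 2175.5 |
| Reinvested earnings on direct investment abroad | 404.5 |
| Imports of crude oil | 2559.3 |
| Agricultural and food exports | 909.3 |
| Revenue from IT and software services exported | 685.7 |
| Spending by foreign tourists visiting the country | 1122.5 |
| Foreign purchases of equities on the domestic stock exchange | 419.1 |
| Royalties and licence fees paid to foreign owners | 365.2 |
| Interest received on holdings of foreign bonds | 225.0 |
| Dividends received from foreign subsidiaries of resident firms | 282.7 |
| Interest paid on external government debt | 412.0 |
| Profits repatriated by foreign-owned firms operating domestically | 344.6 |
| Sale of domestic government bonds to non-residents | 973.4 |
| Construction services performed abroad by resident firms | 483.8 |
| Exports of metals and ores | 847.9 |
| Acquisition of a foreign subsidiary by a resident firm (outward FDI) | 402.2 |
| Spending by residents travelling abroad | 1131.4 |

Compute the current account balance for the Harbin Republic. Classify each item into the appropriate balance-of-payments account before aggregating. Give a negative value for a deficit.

-2026.6

Goods: 847.9 - 2559.3 - 2175.5 + 909.3 = -2977.6
Services: -365.2 + 1122.5 + 685.7 + 483.8 - 1131.4 = 795.4
Primary income: 282.7 - 344.6 + 404.5 - 412.0 + 225.0 = 155.6
Current account = (-2977.6) + 795.4 + 155.6 = -2026.6
(Excluded from the current account — financial account: foreign purchases of equities on the domestic stock exchange 419.1, sale of domestic government bonds to non-residents 973.4, acquisition of a foreign subsidiary by a resident firm (outward FDI) 402.2.)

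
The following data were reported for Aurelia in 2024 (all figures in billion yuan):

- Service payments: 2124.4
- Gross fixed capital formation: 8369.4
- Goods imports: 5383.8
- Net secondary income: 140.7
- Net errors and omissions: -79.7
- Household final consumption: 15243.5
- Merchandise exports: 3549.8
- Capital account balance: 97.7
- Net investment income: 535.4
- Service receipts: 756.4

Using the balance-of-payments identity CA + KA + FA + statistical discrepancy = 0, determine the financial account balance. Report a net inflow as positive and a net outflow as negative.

Goods balance = 3549.8 - 5383.8 = -1834.0
Services balance = 756.4 - 2124.4 = -1368.0
Trade balance (goods + services) = -1834.0 + (-1368.0) = -3202.0
Net primary income = 535.4
Net secondary income = 140.7
Current account = -3202.0 + 535.4 + 140.7 = -2525.9
Financial account = -(-2525.9 + 97.7 + (-79.7)) = 2507.9

2507.9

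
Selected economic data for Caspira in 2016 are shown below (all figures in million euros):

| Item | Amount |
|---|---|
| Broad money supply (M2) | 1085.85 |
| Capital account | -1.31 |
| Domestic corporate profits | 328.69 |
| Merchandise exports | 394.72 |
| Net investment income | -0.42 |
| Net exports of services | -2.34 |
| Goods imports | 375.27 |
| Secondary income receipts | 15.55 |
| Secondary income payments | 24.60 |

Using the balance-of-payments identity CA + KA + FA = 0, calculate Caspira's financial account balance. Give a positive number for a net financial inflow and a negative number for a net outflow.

-6.33

Goods balance = 394.72 - 375.27 = 19.45
Services balance = -2.34
Trade balance (goods + services) = 19.45 + (-2.34) = 17.11
Net primary income = -0.42
Net secondary income = 15.55 - 24.60 = -9.05
Current account = 17.11 + (-0.42) + (-9.05) = 7.64
Financial account = -(7.64 + (-1.31)) = -6.33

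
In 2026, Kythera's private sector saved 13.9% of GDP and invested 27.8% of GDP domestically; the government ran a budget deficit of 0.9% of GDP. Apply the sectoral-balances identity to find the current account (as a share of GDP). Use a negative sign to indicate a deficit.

By the sectoral-balances identity, CA = (S_private - I) + (T - G).
Private balance = 13.9 - 27.8 = -13.9
Government balance (T - G) = -0.9
CA = -13.9 + (-0.9) = -14.8

-14.8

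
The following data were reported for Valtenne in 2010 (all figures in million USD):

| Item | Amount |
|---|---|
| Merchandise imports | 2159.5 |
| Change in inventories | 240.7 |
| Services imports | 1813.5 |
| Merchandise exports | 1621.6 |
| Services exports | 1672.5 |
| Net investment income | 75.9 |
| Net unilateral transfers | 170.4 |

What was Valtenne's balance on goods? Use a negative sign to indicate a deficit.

Goods balance = 1621.6 - 2159.5 = -537.9

-537.9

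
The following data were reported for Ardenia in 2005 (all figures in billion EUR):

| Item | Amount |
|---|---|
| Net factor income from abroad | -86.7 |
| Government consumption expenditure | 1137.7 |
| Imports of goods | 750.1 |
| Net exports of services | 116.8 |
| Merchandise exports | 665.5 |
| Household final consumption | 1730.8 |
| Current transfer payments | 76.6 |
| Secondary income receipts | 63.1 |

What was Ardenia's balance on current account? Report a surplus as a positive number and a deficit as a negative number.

-68.0

Goods balance = 665.5 - 750.1 = -84.6
Services balance = 116.8
Trade balance (goods + services) = -84.6 + 116.8 = 32.2
Net primary income = -86.7
Net secondary income = 63.1 - 76.6 = -13.5
Current account = 32.2 + (-86.7) + (-13.5) = -68.0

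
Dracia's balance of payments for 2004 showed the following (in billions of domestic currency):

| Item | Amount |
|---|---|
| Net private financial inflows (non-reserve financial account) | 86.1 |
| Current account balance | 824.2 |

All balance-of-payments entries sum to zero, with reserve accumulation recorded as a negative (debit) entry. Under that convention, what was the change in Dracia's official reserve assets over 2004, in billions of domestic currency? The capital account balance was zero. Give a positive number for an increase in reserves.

910.3

Official reserve transactions balance = -(824.2 + 86.1) = -910.3
An accumulation of reserves is recorded as a debit (negative entry), so the change in the stock of reserves is the negative of that balance.
Change in official reserves = -(-910.3) = 910.3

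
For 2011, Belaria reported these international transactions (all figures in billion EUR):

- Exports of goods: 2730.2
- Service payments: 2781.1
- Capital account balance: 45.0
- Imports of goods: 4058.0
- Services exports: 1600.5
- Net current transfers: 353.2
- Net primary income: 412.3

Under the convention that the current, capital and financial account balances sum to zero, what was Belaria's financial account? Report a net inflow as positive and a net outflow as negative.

Goods balance = 2730.2 - 4058.0 = -1327.8
Services balance = 1600.5 - 2781.1 = -1180.6
Trade balance (goods + services) = -1327.8 + (-1180.6) = -2508.4
Net primary income = 412.3
Net secondary income = 353.2
Current account = -2508.4 + 412.3 + 353.2 = -1742.9
Financial account = -(-1742.9 + 45.0) = 1697.9

1697.9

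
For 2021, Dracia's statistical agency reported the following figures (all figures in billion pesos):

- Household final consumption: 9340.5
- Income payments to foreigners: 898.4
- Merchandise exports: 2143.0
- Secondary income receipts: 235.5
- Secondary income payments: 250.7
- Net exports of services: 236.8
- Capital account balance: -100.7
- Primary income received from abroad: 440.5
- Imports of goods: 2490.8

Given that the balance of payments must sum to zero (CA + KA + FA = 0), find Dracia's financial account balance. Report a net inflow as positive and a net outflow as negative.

684.8

Goods balance = 2143.0 - 2490.8 = -347.8
Services balance = 236.8
Trade balance (goods + services) = -347.8 + 236.8 = -111.0
Net primary income = 440.5 - 898.4 = -457.9
Net secondary income = 235.5 - 250.7 = -15.2
Current account = -111.0 + (-457.9) + (-15.2) = -584.1
Financial account = -(-584.1 + (-100.7)) = 684.8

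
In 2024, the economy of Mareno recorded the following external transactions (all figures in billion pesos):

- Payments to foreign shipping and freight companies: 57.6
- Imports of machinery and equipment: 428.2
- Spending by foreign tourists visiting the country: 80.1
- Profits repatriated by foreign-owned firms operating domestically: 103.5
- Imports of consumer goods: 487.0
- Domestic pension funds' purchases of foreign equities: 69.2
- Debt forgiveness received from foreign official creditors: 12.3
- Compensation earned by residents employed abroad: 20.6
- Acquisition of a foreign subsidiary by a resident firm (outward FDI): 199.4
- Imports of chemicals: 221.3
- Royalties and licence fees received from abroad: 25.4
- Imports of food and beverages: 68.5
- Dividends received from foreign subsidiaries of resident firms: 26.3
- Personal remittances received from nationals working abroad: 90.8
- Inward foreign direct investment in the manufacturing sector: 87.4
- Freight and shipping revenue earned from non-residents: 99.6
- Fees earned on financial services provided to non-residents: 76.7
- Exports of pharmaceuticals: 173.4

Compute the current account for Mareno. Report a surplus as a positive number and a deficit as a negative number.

Goods: -68.5 - 221.3 - 428.2 + 173.4 - 487.0 = -1031.6
Services: -57.6 + 25.4 + 99.6 + 80.1 + 76.7 = 224.2
Primary income: -103.5 + 26.3 + 20.6 = -56.6
Secondary income: 90.8
Current account = (-1031.6) + 224.2 + (-56.6) + 90.8 = -773.2
(Excluded from the current account — financial account: domestic pension funds' purchases of foreign equities 69.2, acquisition of a foreign subsidiary by a resident firm (outward FDI) 199.4, inward foreign direct investment in the manufacturing sector 87.4; capital account: debt forgiveness received from foreign official creditors 12.3.)

-773.2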